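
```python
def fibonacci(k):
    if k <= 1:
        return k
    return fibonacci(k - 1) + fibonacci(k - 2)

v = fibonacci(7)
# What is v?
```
Call trace (a repeated sub-call is expanded the first time; later identical calls just restate its return value):
fibonacci(k=7)
  fibonacci(k=6)
    fibonacci(k=5)
      fibonacci(k=4)
        fibonacci(k=3)
          fibonacci(k=2)
            fibonacci(k=1)
            -> return 1
            fibonacci(k=0)
            -> return 0
          -> return 1
          fibonacci(k=1)
          -> return 1
        -> return 2
        fibonacci(k=2) -> return 1  (same call as traced above)
      -> return 3
      fibonacci(k=3) -> return 2  (same call as traced above)
    -> return 5
    fibonacci(k=4) -> return 3  (same call as traced above)
  -> return 8
  fibonacci(k=5) -> return 5  (same call as traced above)
-> return 13

Final answer: 13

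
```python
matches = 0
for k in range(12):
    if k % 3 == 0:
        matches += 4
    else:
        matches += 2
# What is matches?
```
Trace:
  matches=0
  matches=4, k=0
  matches=6, k=1
  matches=8, k=2
  matches=12, k=3
  matches=14, k=4
  matches=16, k=5
  matches=20, k=6
  matches=22, k=7
  matches=24, k=8
  matches=28, k=9
  matches=30, k=10
  matches=32, k=11

Final answer: 32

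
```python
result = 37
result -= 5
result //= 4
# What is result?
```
Trace:
  result=37
  result=32
  result=8

Final answer: 8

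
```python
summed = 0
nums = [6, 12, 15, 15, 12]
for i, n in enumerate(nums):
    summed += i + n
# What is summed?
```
Trace:
  summed=0
  summed=6, i=0, n=6
  summed=19, i=1, n=12
  summed=36, i=2, n=15
  summed=54, i=3, n=15
  summed=70, i=4, n=12

Final answer: 70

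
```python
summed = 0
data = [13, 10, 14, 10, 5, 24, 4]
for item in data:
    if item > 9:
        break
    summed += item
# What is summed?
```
Trace:
  summed=0
  summed=0, item=13

Final answer: 0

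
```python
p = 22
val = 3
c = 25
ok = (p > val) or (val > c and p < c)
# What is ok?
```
Trace:
  p=22
  p=22, val=3
  p=22, val=3, c=25
  p=22, val=3, c=25, ok=True

Final answer: True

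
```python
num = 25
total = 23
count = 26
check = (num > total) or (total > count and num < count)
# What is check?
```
Trace:
  num=25
  num=25, total=23
  num=25, total=23, count=26
  num=25, total=23, count=26, check=True

Final answer: True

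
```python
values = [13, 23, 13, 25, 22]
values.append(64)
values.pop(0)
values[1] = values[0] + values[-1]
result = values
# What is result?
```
Trace:
  values=[13, 23, 13, 25, 22]
  values=[13, 23, 13, 25, 22, 64]
  values=[23, 13, 25, 22, 64]
  values=[23, 87, 25, 22, 64]
  values=[23, 87, 25, 22, 64], result=[23, 87, 25, 22, 64]

Final answer: [23, 87, 25, 22, 64]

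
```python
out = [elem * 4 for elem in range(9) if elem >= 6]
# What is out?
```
Trace:
  elem=0
  elem=1
  elem=2
  elem=3
  elem=4
  elem=5
  elem=6
  elem=7
  elem=8
  out=[24, 28, 32]

Final answer: [24, 28, 32]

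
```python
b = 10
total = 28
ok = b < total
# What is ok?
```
Trace:
  b=10
  b=10, total=28
  b=10, total=28, ok=True

Final answer: True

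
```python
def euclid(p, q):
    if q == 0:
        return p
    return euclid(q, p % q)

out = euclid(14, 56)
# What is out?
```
Call trace:
euclid(p=14, q=56)
  euclid(p=56, q=14)
    euclid(p=14, q=0)
    -> return 14
  -> return 14
-> return 14

Final answer: 14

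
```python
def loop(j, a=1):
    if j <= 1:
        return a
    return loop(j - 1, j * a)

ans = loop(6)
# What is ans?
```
Call trace:
loop(j=6, a=1)
  loop(j=5, a=6)
    loop(j=4, a=30)
      loop(j=3, a=120)
        loop(j=2, a=360)
          loop(j=1, a=720)
          -> return 720
        -> return 720
      -> return 720
    -> return 720
  -> return 720
-> return 720

Final answer: 720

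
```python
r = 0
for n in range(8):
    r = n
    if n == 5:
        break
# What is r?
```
Trace:
  r=0
  r=0, n=0
  r=1, n=1
  r=2, n=2
  r=3, n=3
  r=4, n=4
  r=5, n=5

Final answer: 5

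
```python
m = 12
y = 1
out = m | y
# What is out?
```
Trace:
  m=12
  m=12, y=1
  m=12, y=1, out=13

Final answer: 13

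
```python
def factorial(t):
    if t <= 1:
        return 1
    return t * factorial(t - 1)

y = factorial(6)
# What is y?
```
Call trace:
factorial(t=6)
  factorial(t=5)
    factorial(t=4)
      factorial(t=3)
        factorial(t=2)
          factorial(t=1)
          -> return 1
        -> return 2
      -> return 6
    -> return 24
  -> return 120
-> return 720

Final answer: 720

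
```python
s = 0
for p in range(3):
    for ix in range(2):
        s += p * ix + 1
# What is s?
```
Trace:
  s=0
  s=1, p=0, ix=0
  s=2, p=0, ix=1
  s=3, p=1, ix=0
  s=5, p=1, ix=1
  s=6, p=2, ix=0
  s=9, p=2, ix=1

Final answer: 9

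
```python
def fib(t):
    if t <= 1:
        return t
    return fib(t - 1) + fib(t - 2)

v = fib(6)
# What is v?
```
Call trace (a repeated sub-call is expanded the first time; later identical calls just restate its return value):
fib(t=6)
  fib(t=5)
    fib(t=4)
      fib(t=3)
        fib(t=2)
          fib(t=1)
          -> return 1
          fib(t=0)
          -> return 0
        -> return 1
        fib(t=1)
        -> return 1
      -> return 2
      fib(t=2) -> return 1  (same call as traced above)
    -> return 3
    fib(t=3) -> return 2  (same call as traced above)
  -> return 5
  fib(t=4) -> return 3  (same call as traced above)
-> return 8

Final answer: 8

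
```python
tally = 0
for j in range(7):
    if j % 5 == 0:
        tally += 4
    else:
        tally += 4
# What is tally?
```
Trace:
  tally=0
  tally=4, j=0
  tally=8, j=1
  tally=12, j=2
  tally=16, j=3
  tally=20, j=4
  tally=24, j=5
  tally=28, j=6

Final answer: 28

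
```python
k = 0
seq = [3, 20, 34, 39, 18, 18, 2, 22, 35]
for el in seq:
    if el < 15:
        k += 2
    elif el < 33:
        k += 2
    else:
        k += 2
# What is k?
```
Trace:
  k=0
  k=2, el=3
  k=4, el=20
  k=6, el=34
  k=8, el=39
  k=10, el=18
  k=12, el=18
  k=14, el=2
  k=16, el=22
  k=18, el=35

Final answer: 18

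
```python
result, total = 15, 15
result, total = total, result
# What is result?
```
Trace:
  result=15, total=15
  result=15, total=15

Final answer: 15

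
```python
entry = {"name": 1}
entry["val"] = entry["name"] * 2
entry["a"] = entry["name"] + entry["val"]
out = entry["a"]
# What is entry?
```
Trace:
  entry={'name': 1}
  entry={'name': 1, 'val': 2}
  entry={'name': 1, 'val': 2, 'a': 3}
  entry={'name': 1, 'val': 2, 'a': 3}, out=3

Final answer: {'name': 1, 'val': 2, 'a': 3}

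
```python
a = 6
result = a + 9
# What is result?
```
Trace:
  a=6
  a=6, result=15

Final answer: 15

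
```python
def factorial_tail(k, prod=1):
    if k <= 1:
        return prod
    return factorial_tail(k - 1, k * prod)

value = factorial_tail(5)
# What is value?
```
Call trace:
factorial_tail(k=5, prod=1)
  factorial_tail(k=4, prod=5)
    factorial_tail(k=3, prod=20)
      factorial_tail(k=2, prod=60)
        factorial_tail(k=1, prod=120)
        -> return 120
      -> return 120
    -> return 120
  -> return 120
-> return 120

Final answer: 120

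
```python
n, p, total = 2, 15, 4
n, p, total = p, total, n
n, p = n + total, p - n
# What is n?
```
Trace:
  n=2, p=15, total=4
  n=15, p=4, total=2
  n=17, p=-11, total=2

Final answer: 17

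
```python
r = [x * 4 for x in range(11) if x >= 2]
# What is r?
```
Trace:
  x=0
  x=1
  x=2
  x=3
  x=4
  x=5
  x=6
  x=7
  x=8
  x=9
  x=10
  r=[8, 12, 16, 20, 24, 28, 32, 36, 40]

Final answer: [8, 12, 16, 20, 24, 28, 32, 36, 40]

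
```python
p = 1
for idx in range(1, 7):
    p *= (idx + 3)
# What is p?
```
Trace:
  p=1
  p=4, idx=1
  p=20, idx=2
  p=120, idx=3
  p=840, idx=4
  p=6720, idx=5
  p=60480, idx=6

Final answer: 60480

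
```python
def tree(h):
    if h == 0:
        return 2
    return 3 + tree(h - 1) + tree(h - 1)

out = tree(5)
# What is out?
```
Call trace (a repeated sub-call is expanded the first time; later identical calls just restate its return value):
tree(h=5)
  tree(h=4)
    tree(h=3)
      tree(h=2)
        tree(h=1)
          tree(h=0)
          -> return 2
          tree(h=0)
          -> return 2
        -> return 7
        tree(h=1) -> return 7  (same call as traced above)
      -> return 17
      tree(h=2) -> return 17  (same call as traced above)
    -> return 37
    tree(h=3) -> return 37  (same call as traced above)
  -> return 77
  tree(h=4) -> return 77  (same call as traced above)
-> return 157

Final answer: 157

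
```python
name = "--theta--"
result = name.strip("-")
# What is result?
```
Trace:
  name='--theta--'
  name='--theta--', result='theta'

Final answer: 'theta'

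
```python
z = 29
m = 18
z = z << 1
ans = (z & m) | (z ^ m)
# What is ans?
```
Trace:
  z=29
  z=29, m=18
  z=58, m=18
  z=58, m=18, ans=58

Final answer: 58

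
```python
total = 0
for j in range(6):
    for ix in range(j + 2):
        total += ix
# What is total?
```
Trace:
  total=0
  total=0, j=0, ix=0
  total=1, j=0, ix=1
  total=1, j=1, ix=0
  total=2, j=1, ix=1
  total=4, j=1, ix=2
  total=4, j=2, ix=0
  total=5, j=2, ix=1
  total=7, j=2, ix=2
  total=10, j=2, ix=3
  total=10, j=3, ix=0
  total=11, j=3, ix=1
  total=13, j=3, ix=2
  total=16, j=3, ix=3
  total=20, j=3, ix=4
  total=20, j=4, ix=0
  total=21, j=4, ix=1
  total=23, j=4, ix=2
  total=26, j=4, ix=3
  total=30, j=4, ix=4
  total=35, j=4, ix=5
  total=35, j=5, ix=0
  total=36, j=5, ix=1
  total=38, j=5, ix=2
  total=41, j=5, ix=3
  total=45, j=5, ix=4
  total=50, j=5, ix=5
  total=56, j=5, ix=6

Final answer: 56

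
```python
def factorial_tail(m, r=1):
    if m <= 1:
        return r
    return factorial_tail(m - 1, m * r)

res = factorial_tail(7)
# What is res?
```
Call trace:
factorial_tail(m=7, r=1)
  factorial_tail(m=6, r=7)
    factorial_tail(m=5, r=42)
      factorial_tail(m=4, r=210)
        factorial_tail(m=3, r=840)
          factorial_tail(m=2, r=2520)
            factorial_tail(m=1, r=5040)
            -> return 5040
          -> return 5040
        -> return 5040
      -> return 5040
    -> return 5040
  -> return 5040
-> return 5040

Final answer: 5040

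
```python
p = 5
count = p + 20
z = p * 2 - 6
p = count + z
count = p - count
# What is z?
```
Trace:
  p=5
  p=5, count=25
  p=5, count=25, z=4
  p=29, count=25, z=4
  p=29, count=4, z=4

Final answer: 4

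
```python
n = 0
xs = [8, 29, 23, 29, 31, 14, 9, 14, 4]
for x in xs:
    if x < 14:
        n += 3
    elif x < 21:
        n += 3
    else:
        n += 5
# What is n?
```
Trace:
  n=0
  n=3, x=8
  n=8, x=29
  n=13, x=23
  n=18, x=29
  n=23, x=31
  n=26, x=14
  n=29, x=9
  n=32, x=14
  n=35, x=4

Final answer: 35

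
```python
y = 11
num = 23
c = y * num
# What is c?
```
Trace:
  y=11
  y=11, num=23
  y=11, num=23, c=253

Final answer: 253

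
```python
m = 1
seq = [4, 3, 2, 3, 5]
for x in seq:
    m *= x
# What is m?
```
Trace:
  m=1
  m=4, x=4
  m=12, x=3
  m=24, x=2
  m=72, x=3
  m=360, x=5

Final answer: 360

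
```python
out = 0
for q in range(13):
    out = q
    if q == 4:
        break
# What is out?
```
Trace:
  out=0
  out=0, q=0
  out=1, q=1
  out=2, q=2
  out=3, q=3
  out=4, q=4

Final answer: 4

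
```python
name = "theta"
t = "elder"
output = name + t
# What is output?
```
Trace:
  name='theta'
  name='theta', t='elder'
  name='theta', t='elder', output='thetaelder'

Final answer: 'thetaelder'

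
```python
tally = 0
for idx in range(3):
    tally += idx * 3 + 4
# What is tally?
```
Trace:
  tally=0
  tally=4, idx=0
  tally=11, idx=1
  tally=21, idx=2

Final answer: 21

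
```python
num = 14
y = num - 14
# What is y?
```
Trace:
  num=14
  num=14, y=0

Final answer: 0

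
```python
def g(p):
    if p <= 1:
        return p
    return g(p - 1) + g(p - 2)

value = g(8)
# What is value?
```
Call trace (a repeated sub-call is expanded the first time; later identical calls just restate its return value):
g(p=8)
  g(p=7)
    g(p=6)
      g(p=5)
        g(p=4)
          g(p=3)
            g(p=2)
              g(p=1)
              -> return 1
              g(p=0)
              -> return 0
            -> return 1
            g(p=1)
            -> return 1
          -> return 2
          g(p=2) -> return 1  (same call as traced above)
        -> return 3
        g(p=3) -> return 2  (same call as traced above)
      -> return 5
      g(p=4) -> return 3  (same call as traced above)
    -> return 8
    g(p=5) -> return 5  (same call as traced above)
  -> return 13
  g(p=6) -> return 8  (same call as traced above)
-> return 21

Final answer: 21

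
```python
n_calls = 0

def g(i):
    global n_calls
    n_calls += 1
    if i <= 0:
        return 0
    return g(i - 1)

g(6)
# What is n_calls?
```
Call trace:
g(i=6)
  g(i=5)
    g(i=4)
      g(i=3)
        g(i=2)
          g(i=1)
            g(i=0)
            -> return 0
          -> return 0
        -> return 0
      -> return 0
    -> return 0
  -> return 0
-> return 0

n_calls is incremented once per call. g is entered once for each i = 6, 5, 4, 3, 2, 1, 0 (the i <= 0 call returns without recursing), i.e. 6 + 1 calls.
n_calls = 7

Final answer: 7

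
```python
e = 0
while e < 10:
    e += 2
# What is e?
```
Trace:
  e=0
  e=2
  e=4
  e=6
  e=8
  e=10

Final answer: 10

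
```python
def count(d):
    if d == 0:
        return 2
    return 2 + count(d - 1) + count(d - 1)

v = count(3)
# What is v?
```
Call trace (a repeated sub-call is expanded the first time; later identical calls just restate its return value):
count(d=3)
  count(d=2)
    count(d=1)
      count(d=0)
      -> return 2
      count(d=0)
      -> return 2
    -> return 6
    count(d=1) -> return 6  (same call as traced above)
  -> return 14
  count(d=2) -> return 14  (same call as traced above)
-> return 30

Final answer: 30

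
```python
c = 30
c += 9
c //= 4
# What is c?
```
Trace:
  c=30
  c=39
  c=9

Final answer: 9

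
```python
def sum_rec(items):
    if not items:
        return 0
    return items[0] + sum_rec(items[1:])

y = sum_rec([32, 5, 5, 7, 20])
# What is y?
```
Call trace:
sum_rec(items=[32, 5, 5, 7, 20])
  sum_rec(items=[5, 5, 7, 20])
    sum_rec(items=[5, 7, 20])
      sum_rec(items=[7, 20])
        sum_rec(items=[20])
          sum_rec(items=[])
          -> return 0
        -> return 20
      -> return 27
    -> return 32
  -> return 37
-> return 69

Final answer: 69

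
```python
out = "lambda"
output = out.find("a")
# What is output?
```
Trace:
  out='lambda'
  out='lambda', output=1

Final answer: 1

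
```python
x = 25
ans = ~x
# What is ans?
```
Trace:
  x=25
  x=25, ans=-26

Final answer: -26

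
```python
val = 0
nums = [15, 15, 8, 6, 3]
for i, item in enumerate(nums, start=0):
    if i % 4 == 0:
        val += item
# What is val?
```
Trace:
  val=0
  val=15, i=0, item=15
  val=15, i=1, item=15
  val=15, i=2, item=8
  val=15, i=3, item=6
  val=18, i=4, item=3

Final answer: 18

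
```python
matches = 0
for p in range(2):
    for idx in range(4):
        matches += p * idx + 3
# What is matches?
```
Trace:
  matches=0
  matches=3, p=0, idx=0
  matches=6, p=0, idx=1
  matches=9, p=0, idx=2
  matches=12, p=0, idx=3
  matches=15, p=1, idx=0
  matches=19, p=1, idx=1
  matches=24, p=1, idx=2
  matches=30, p=1, idx=3

Final answer: 30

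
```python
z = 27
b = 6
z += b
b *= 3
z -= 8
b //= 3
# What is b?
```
Trace:
  z=27
  z=27, b=6
  z=33, b=6
  z=33, b=18
  z=25, b=18
  z=25, b=6

Final answer: 6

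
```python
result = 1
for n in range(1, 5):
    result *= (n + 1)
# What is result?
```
Trace:
  result=1
  result=2, n=1
  result=6, n=2
  result=24, n=3
  result=120, n=4

Final answer: 120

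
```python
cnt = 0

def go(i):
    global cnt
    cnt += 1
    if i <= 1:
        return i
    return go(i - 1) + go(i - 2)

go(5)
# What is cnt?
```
Call trace (a repeated sub-call is expanded the first time; later identical calls just restate its return value):
go(i=5)
  go(i=4)
    go(i=3)
      go(i=2)
        go(i=1)
        -> return 1
        go(i=0)
        -> return 0
      -> return 1
      go(i=1)
      -> return 1
    -> return 2
    go(i=2) -> return 1  (same call as traced above)
  -> return 3
  go(i=3) -> return 2  (same call as traced above)
-> return 5

cnt is incremented once per call, so count the calls in each subtree. Let C(i) = number of calls made by go(i).
C(0) = C(1) = 1 (base case, no recursion); C(i) = 1 + C(i - 1) + C(i - 2) otherwise.
C(2) = 1 + C(1) + C(0) = 1 + 1 + 1 = 3
C(3) = 1 + C(2) + C(1) = 1 + 3 + 1 = 5
C(4) = 1 + C(3) + C(2) = 1 + 5 + 3 = 9
C(5) = 1 + C(4) + C(3) = 1 + 9 + 5 = 15
cnt = C(5) = 15

Final answer: 15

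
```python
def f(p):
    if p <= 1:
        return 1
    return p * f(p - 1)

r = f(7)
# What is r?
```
Call trace:
f(p=7)
  f(p=6)
    f(p=5)
      f(p=4)
        f(p=3)
          f(p=2)
            f(p=1)
            -> return 1
          -> return 2
        -> return 6
      -> return 24
    -> return 120
  -> return 720
-> return 5040

Final answer: 5040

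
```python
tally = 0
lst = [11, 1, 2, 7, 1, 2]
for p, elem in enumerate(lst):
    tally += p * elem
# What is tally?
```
Trace:
  tally=0
  tally=0, p=0, elem=11
  tally=1, p=1, elem=1
  tally=5, p=2, elem=2
  tally=26, p=3, elem=7
  tally=30, p=4, elem=1
  tally=40, p=5, elem=2

Final answer: 40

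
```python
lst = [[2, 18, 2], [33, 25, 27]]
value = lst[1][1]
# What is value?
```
Trace:
  lst=[[2, 18, 2], [33, 25, 27]]
  lst=[[2, 18, 2], [33, 25, 27]], value=25

Final answer: 25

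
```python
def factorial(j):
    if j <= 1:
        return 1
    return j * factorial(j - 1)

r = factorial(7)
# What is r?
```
Call trace:
factorial(j=7)
  factorial(j=6)
    factorial(j=5)
      factorial(j=4)
        factorial(j=3)
          factorial(j=2)
            factorial(j=1)
            -> return 1
          -> return 2
        -> return 6
      -> return 24
    -> return 120
  -> return 720
-> return 5040

Final answer: 5040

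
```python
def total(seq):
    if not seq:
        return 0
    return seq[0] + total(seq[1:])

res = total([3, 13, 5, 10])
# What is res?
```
Call trace:
total(seq=[3, 13, 5, 10])
  total(seq=[13, 5, 10])
    total(seq=[5, 10])
      total(seq=[10])
        total(seq=[])
        -> return 0
      -> return 10
    -> return 15
  -> return 28
-> return 31

Final answer: 31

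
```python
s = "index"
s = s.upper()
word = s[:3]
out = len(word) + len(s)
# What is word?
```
Trace:
  s='index'
  s='INDEX'
  s='INDEX', word='IND'
  s='INDEX', word='IND', out=8

Final answer: 'IND'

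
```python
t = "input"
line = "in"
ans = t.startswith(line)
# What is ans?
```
Trace:
  t='input'
  t='input', line='in'
  t='input', line='in', ans=True

Final answer: True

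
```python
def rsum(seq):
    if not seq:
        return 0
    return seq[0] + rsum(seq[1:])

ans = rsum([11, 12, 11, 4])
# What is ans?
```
Call trace:
rsum(seq=[11, 12, 11, 4])
  rsum(seq=[12, 11, 4])
    rsum(seq=[11, 4])
      rsum(seq=[4])
        rsum(seq=[])
        -> return 0
      -> return 4
    -> return 15
  -> return 27
-> return 38

Final answer: 38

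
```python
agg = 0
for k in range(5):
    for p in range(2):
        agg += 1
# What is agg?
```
Trace:
  agg=0
  agg=1, k=0, p=0
  agg=2, k=0, p=1
  agg=3, k=1, p=0
  agg=4, k=1, p=1
  agg=5, k=2, p=0
  agg=6, k=2, p=1
  agg=7, k=3, p=0
  agg=8, k=3, p=1
  agg=9, k=4, p=0
  agg=10, k=4, p=1

Final answer: 10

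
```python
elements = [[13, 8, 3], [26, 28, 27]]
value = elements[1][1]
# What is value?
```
Trace:
  elements=[[13, 8, 3], [26, 28, 27]]
  elements=[[13, 8, 3], [26, 28, 27]], value=28

Final answer: 28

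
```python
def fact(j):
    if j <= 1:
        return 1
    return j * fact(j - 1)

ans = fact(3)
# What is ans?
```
Call trace:
fact(j=3)
  fact(j=2)
    fact(j=1)
    -> return 1
  -> return 2
-> return 6

Final answer: 6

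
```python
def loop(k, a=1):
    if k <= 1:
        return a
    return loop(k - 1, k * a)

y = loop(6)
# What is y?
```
Call trace:
loop(k=6, a=1)
  loop(k=5, a=6)
    loop(k=4, a=30)
      loop(k=3, a=120)
        loop(k=2, a=360)
          loop(k=1, a=720)
          -> return 720
        -> return 720
      -> return 720
    -> return 720
  -> return 720
-> return 720

Final answer: 720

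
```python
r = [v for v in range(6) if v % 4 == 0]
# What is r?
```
Trace:
  v=0
  v=1
  v=2
  v=3
  v=4
  v=5
  r=[0, 4]

Final answer: [0, 4]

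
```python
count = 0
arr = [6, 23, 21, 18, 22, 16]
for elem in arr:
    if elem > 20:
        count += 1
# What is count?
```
Trace:
  count=0
  count=0, elem=6
  count=1, elem=23
  count=2, elem=21
  count=2, elem=18
  count=3, elem=22
  count=3, elem=16

Final answer: 3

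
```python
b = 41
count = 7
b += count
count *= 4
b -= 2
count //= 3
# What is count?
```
Trace:
  b=41
  b=41, count=7
  b=48, count=7
  b=48, count=28
  b=46, count=28
  b=46, count=9

Final answer: 9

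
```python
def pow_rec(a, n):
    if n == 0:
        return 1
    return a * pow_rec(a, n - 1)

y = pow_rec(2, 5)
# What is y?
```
Call trace:
pow_rec(a=2, n=5)
  pow_rec(a=2, n=4)
    pow_rec(a=2, n=3)
      pow_rec(a=2, n=2)
        pow_rec(a=2, n=1)
          pow_rec(a=2, n=0)
          -> return 1
        -> return 2
      -> return 4
    -> return 8
  -> return 16
-> return 32

Final answer: 32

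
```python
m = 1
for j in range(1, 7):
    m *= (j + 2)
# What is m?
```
Trace:
  m=1
  m=3, j=1
  m=12, j=2
  m=60, j=3
  m=360, j=4
  m=2520, j=5
  m=20160, j=6

Final answer: 20160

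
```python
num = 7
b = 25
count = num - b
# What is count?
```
Trace:
  num=7
  num=7, b=25
  num=7, b=25, count=-18

Final answer: -18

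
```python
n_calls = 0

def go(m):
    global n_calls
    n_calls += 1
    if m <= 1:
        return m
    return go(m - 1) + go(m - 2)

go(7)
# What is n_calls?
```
Call trace (a repeated sub-call is expanded the first time; later identical calls just restate its return value):
go(m=7)
  go(m=6)
    go(m=5)
      go(m=4)
        go(m=3)
          go(m=2)
            go(m=1)
            -> return 1
            go(m=0)
            -> return 0
          -> return 1
          go(m=1)
          -> return 1
        -> return 2
        go(m=2) -> return 1  (same call as traced above)
      -> return 3
      go(m=3) -> return 2  (same call as traced above)
    -> return 5
    go(m=4) -> return 3  (same call as traced above)
  -> return 8
  go(m=5) -> return 5  (same call as traced above)
-> return 13

n_calls is incremented once per call, so count the calls in each subtree. Let C(m) = number of calls made by go(m).
C(0) = C(1) = 1 (base case, no recursion); C(m) = 1 + C(m - 1) + C(m - 2) otherwise.
C(2) = 1 + C(1) + C(0) = 1 + 1 + 1 = 3
C(3) = 1 + C(2) + C(1) = 1 + 3 + 1 = 5
C(4) = 1 + C(3) + C(2) = 1 + 5 + 3 = 9
C(5) = 1 + C(4) + C(3) = 1 + 9 + 5 = 15
C(6) = 1 + C(5) + C(4) = 1 + 15 + 9 = 25
C(7) = 1 + C(6) + C(5) = 1 + 25 + 15 = 41
n_calls = C(7) = 41

Final answer: 41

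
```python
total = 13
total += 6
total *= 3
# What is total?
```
Trace:
  total=13
  total=19
  total=57

Final answer: 57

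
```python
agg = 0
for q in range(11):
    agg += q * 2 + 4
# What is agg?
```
Trace:
  agg=0
  agg=4, q=0
  agg=10, q=1
  agg=18, q=2
  agg=28, q=3
  agg=40, q=4
  agg=54, q=5
  agg=70, q=6
  agg=88, q=7
  agg=108, q=8
  agg=130, q=9
  agg=154, q=10

Final answer: 154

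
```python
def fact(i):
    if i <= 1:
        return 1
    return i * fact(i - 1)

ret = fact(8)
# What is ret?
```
Call trace:
fact(i=8)
  fact(i=7)
    fact(i=6)
      fact(i=5)
        fact(i=4)
          fact(i=3)
            fact(i=2)
              fact(i=1)
              -> return 1
            -> return 2
          -> return 6
        -> return 24
      -> return 120
    -> return 720
  -> return 5040
-> return 40320

Final answer: 40320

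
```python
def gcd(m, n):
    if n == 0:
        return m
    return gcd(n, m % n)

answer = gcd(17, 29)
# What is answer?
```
Call trace:
gcd(m=17, n=29)
  gcd(m=29, n=17)
    gcd(m=17, n=12)
      gcd(m=12, n=5)
        gcd(m=5, n=2)
          gcd(m=2, n=1)
            gcd(m=1, n=0)
            -> return 1
          -> return 1
        -> return 1
      -> return 1
    -> return 1
  -> return 1
-> return 1

Final answer: 1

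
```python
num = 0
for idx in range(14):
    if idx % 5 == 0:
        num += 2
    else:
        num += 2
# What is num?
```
Trace:
  num=0
  num=2, idx=0
  num=4, idx=1
  num=6, idx=2
  num=8, idx=3
  num=10, idx=4
  num=12, idx=5
  num=14, idx=6
  num=16, idx=7
  num=18, idx=8
  num=20, idx=9
  num=22, idx=10
  num=24, idx=11
  num=26, idx=12
  num=28, idx=13

Final answer: 28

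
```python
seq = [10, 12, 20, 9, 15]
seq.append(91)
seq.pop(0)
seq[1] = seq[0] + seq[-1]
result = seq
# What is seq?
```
Trace:
  seq=[10, 12, 20, 9, 15]
  seq=[10, 12, 20, 9, 15, 91]
  seq=[12, 20, 9, 15, 91]
  seq=[12, 103, 9, 15, 91]
  seq=[12, 103, 9, 15, 91], result=[12, 103, 9, 15, 91]

Final answer: [12, 103, 9, 15, 91]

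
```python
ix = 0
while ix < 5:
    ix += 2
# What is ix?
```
Trace:
  ix=0
  ix=2
  ix=4
  ix=6

Final answer: 6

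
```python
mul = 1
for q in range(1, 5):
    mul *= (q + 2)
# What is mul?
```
Trace:
  mul=1
  mul=3, q=1
  mul=12, q=2
  mul=60, q=3
  mul=360, q=4

Final answer: 360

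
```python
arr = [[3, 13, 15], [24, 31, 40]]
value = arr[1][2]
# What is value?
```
Trace:
  arr=[[3, 13, 15], [24, 31, 40]]
  arr=[[3, 13, 15], [24, 31, 40]], value=40

Final answer: 40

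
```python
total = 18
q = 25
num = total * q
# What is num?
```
Trace:
  total=18
  total=18, q=25
  total=18, q=25, num=450

Final answer: 450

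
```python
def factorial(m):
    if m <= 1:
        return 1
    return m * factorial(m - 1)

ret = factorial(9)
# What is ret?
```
Call trace:
factorial(m=9)
  factorial(m=8)
    factorial(m=7)
      factorial(m=6)
        factorial(m=5)
          factorial(m=4)
            factorial(m=3)
              factorial(m=2)
                factorial(m=1)
                -> return 1
              -> return 2
            -> return 6
          -> return 24
        -> return 120
      -> return 720
    -> return 5040
  -> return 40320
-> return 362880

Final answer: 362880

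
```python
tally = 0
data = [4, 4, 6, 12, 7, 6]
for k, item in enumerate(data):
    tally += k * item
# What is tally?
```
Trace:
  tally=0
  tally=0, k=0, item=4
  tally=4, k=1, item=4
  tally=16, k=2, item=6
  tally=52, k=3, item=12
  tally=80, k=4, item=7
  tally=110, k=5, item=6

Final answer: 110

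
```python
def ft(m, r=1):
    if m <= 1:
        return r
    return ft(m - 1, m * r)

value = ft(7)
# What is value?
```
Call trace:
ft(m=7, r=1)
  ft(m=6, r=7)
    ft(m=5, r=42)
      ft(m=4, r=210)
        ft(m=3, r=840)
          ft(m=2, r=2520)
            ft(m=1, r=5040)
            -> return 5040
          -> return 5040
        -> return 5040
      -> return 5040
    -> return 5040
  -> return 5040
-> return 5040

Final answer: 5040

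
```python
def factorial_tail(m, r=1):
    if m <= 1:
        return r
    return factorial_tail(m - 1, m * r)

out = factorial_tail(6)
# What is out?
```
Call trace:
factorial_tail(m=6, r=1)
  factorial_tail(m=5, r=6)
    factorial_tail(m=4, r=30)
      factorial_tail(m=3, r=120)
        factorial_tail(m=2, r=360)
          factorial_tail(m=1, r=720)
          -> return 720
        -> return 720
      -> return 720
    -> return 720
  -> return 720
-> return 720

Final answer: 720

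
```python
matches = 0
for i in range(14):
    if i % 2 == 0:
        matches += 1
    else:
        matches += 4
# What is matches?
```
Trace:
  matches=0
  matches=1, i=0
  matches=5, i=1
  matches=6, i=2
  matches=10, i=3
  matches=11, i=4
  matches=15, i=5
  matches=16, i=6
  matches=20, i=7
  matches=21, i=8
  matches=25, i=9
  matches=26, i=10
  matches=30, i=11
  matches=31, i=12
  matches=35, i=13

Final answer: 35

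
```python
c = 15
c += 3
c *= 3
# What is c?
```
Trace:
  c=15
  c=18
  c=54

Final answer: 54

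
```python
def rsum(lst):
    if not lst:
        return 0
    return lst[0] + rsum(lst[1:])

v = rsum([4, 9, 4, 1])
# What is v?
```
Call trace:
rsum(lst=[4, 9, 4, 1])
  rsum(lst=[9, 4, 1])
    rsum(lst=[4, 1])
      rsum(lst=[1])
        rsum(lst=[])
        -> return 0
      -> return 1
    -> return 5
  -> return 14
-> return 18

Final answer: 18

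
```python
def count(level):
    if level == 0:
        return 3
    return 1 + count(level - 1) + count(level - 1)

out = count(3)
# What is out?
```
Call trace (a repeated sub-call is expanded the first time; later identical calls just restate its return value):
count(level=3)
  count(level=2)
    count(level=1)
      count(level=0)
      -> return 3
      count(level=0)
      -> return 3
    -> return 7
    count(level=1) -> return 7  (same call as traced above)
  -> return 15
  count(level=2) -> return 15  (same call as traced above)
-> return 31

Final answer: 31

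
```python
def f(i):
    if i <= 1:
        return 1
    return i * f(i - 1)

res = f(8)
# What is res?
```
Call trace:
f(i=8)
  f(i=7)
    f(i=6)
      f(i=5)
        f(i=4)
          f(i=3)
            f(i=2)
              f(i=1)
              -> return 1
            -> return 2
          -> return 6
        -> return 24
      -> return 120
    -> return 720
  -> return 5040
-> return 40320

Final answer: 40320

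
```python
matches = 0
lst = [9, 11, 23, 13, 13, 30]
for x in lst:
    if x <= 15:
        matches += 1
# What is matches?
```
Trace:
  matches=0
  matches=1, x=9
  matches=2, x=11
  matches=2, x=23
  matches=3, x=13
  matches=4, x=13
  matches=4, x=30

Final answer: 4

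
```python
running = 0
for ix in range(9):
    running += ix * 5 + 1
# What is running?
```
Trace:
  running=0
  running=1, ix=0
  running=7, ix=1
  running=18, ix=2
  running=34, ix=3
  running=55, ix=4
  running=81, ix=5
  running=112, ix=6
  running=148, ix=7
  running=189, ix=8

Final answer: 189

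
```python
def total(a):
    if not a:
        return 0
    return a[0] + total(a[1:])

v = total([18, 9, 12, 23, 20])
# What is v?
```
Call trace:
total(a=[18, 9, 12, 23, 20])
  total(a=[9, 12, 23, 20])
    total(a=[12, 23, 20])
      total(a=[23, 20])
        total(a=[20])
          total(a=[])
          -> return 0
        -> return 20
      -> return 43
    -> return 55
  -> return 64
-> return 82

Final answer: 82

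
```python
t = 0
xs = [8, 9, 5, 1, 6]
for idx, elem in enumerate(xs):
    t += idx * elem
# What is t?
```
Trace:
  t=0
  t=0, idx=0, elem=8
  t=9, idx=1, elem=9
  t=19, idx=2, elem=5
  t=22, idx=3, elem=1
  t=46, idx=4, elem=6

Final answer: 46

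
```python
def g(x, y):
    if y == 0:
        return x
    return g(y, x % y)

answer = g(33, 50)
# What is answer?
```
Call trace:
g(x=33, y=50)
  g(x=50, y=33)
    g(x=33, y=17)
      g(x=17, y=16)
        g(x=16, y=1)
          g(x=1, y=0)
          -> return 1
        -> return 1
      -> return 1
    -> return 1
  -> return 1
-> return 1

Final answer: 1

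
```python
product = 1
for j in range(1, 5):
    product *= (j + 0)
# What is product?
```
Trace:
  product=1
  product=1, j=1
  product=2, j=2
  product=6, j=3
  product=24, j=4

Final answer: 24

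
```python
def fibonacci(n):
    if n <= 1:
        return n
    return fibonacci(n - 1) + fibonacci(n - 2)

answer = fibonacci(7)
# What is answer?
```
Call trace (a repeated sub-call is expanded the first time; later identical calls just restate its return value):
fibonacci(n=7)
  fibonacci(n=6)
    fibonacci(n=5)
      fibonacci(n=4)
        fibonacci(n=3)
          fibonacci(n=2)
            fibonacci(n=1)
            -> return 1
            fibonacci(n=0)
            -> return 0
          -> return 1
          fibonacci(n=1)
          -> return 1
        -> return 2
        fibonacci(n=2) -> return 1  (same call as traced above)
      -> return 3
      fibonacci(n=3) -> return 2  (same call as traced above)
    -> return 5
    fibonacci(n=4) -> return 3  (same call as traced above)
  -> return 8
  fibonacci(n=5) -> return 5  (same call as traced above)
-> return 13

Final answer: 13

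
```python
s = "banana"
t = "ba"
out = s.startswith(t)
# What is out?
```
Trace:
  s='banana'
  s='banana', t='ba'
  s='banana', t='ba', out=True

Final answer: True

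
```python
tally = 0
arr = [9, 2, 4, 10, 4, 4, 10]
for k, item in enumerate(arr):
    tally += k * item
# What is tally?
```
Trace:
  tally=0
  tally=0, k=0, item=9
  tally=2, k=1, item=2
  tally=10, k=2, item=4
  tally=40, k=3, item=10
  tally=56, k=4, item=4
  tally=76, k=5, item=4
  tally=136, k=6, item=10

Final answer: 136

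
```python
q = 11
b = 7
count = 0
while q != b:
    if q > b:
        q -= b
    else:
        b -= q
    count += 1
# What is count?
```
Trace:
  q=11
  q=11, b=7
  q=11, b=7, count=0
  q=4, b=7, count=1
  q=4, b=3, count=2
  q=1, b=3, count=3
  q=1, b=2, count=4
  q=1, b=1, count=5

Final answer: 5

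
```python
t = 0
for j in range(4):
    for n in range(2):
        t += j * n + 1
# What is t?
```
Trace:
  t=0
  t=1, j=0, n=0
  t=2, j=0, n=1
  t=3, j=1, n=0
  t=5, j=1, n=1
  t=6, j=2, n=0
  t=9, j=2, n=1
  t=10, j=3, n=0
  t=14, j=3, n=1

Final answer: 14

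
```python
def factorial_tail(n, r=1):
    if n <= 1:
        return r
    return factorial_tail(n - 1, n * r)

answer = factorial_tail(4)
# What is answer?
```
Call trace:
factorial_tail(n=4, r=1)
  factorial_tail(n=3, r=4)
    factorial_tail(n=2, r=12)
      factorial_tail(n=1, r=24)
      -> return 24
    -> return 24
  -> return 24
-> return 24

Final answer: 24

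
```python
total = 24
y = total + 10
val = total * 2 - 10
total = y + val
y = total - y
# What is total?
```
Trace:
  total=24
  total=24, y=34
  total=24, y=34, val=38
  total=72, y=34, val=38
  total=72, y=38, val=38

Final answer: 72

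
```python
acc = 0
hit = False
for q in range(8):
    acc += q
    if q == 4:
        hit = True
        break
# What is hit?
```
Trace:
  acc=0
  acc=0, hit=False
  acc=0, hit=False, q=0
  acc=1, hit=False, q=1
  acc=3, hit=False, q=2
  acc=6, hit=False, q=3
  acc=10, hit=True, q=4

Final answer: True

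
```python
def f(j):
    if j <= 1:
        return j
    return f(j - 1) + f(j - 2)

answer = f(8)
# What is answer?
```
Call trace (a repeated sub-call is expanded the first time; later identical calls just restate its return value):
f(j=8)
  f(j=7)
    f(j=6)
      f(j=5)
        f(j=4)
          f(j=3)
            f(j=2)
              f(j=1)
              -> return 1
              f(j=0)
              -> return 0
            -> return 1
            f(j=1)
            -> return 1
          -> return 2
          f(j=2) -> return 1  (same call as traced above)
        -> return 3
        f(j=3) -> return 2  (same call as traced above)
      -> return 5
      f(j=4) -> return 3  (same call as traced above)
    -> return 8
    f(j=5) -> return 5  (same call as traced above)
  -> return 13
  f(j=6) -> return 8  (same call as traced above)
-> return 21

Final answer: 21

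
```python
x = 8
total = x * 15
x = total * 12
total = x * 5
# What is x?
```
Trace:
  x=8
  x=8, total=120
  x=1440, total=120
  x=1440, total=7200

Final answer: 1440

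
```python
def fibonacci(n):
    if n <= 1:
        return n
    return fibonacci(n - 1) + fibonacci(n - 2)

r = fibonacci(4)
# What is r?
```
Call trace (a repeated sub-call is expanded the first time; later identical calls just restate its return value):
fibonacci(n=4)
  fibonacci(n=3)
    fibonacci(n=2)
      fibonacci(n=1)
      -> return 1
      fibonacci(n=0)
      -> return 0
    -> return 1
    fibonacci(n=1)
    -> return 1
  -> return 2
  fibonacci(n=2) -> return 1  (same call as traced above)
-> return 3

Final answer: 3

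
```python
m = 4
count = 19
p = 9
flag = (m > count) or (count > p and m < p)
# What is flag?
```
Trace:
  m=4
  m=4, count=19
  m=4, count=19, p=9
  m=4, count=19, p=9, flag=True

Final answer: True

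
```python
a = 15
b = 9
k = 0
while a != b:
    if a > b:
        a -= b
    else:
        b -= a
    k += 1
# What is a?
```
Trace:
  a=15
  a=15, b=9
  a=15, b=9, k=0
  a=6, b=9, k=1
  a=6, b=3, k=2
  a=3, b=3, k=3

Final answer: 3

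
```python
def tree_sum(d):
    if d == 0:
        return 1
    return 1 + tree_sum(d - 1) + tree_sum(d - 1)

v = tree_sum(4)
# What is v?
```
Call trace (a repeated sub-call is expanded the first time; later identical calls just restate its return value):
tree_sum(d=4)
  tree_sum(d=3)
    tree_sum(d=2)
      tree_sum(d=1)
        tree_sum(d=0)
        -> return 1
        tree_sum(d=0)
        -> return 1
      -> return 3
      tree_sum(d=1) -> return 3  (same call as traced above)
    -> return 7
    tree_sum(d=2) -> return 7  (same call as traced above)
  -> return 15
  tree_sum(d=3) -> return 15  (same call as traced above)
-> return 31

Final answer: 31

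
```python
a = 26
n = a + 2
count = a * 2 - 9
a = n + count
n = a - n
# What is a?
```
Trace:
  a=26
  a=26, n=28
  a=26, n=28, count=43
  a=71, n=28, count=43
  a=71, n=43, count=43

Final answer: 71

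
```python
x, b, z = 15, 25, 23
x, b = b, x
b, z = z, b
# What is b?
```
Trace:
  x=15, b=25, z=23
  x=25, b=15, z=23
  x=25, b=23, z=15

Final answer: 23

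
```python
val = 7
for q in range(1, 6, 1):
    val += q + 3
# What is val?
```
Trace:
  val=7
  val=11, q=1
  val=16, q=2
  val=22, q=3
  val=29, q=4
  val=37, q=5

Final answer: 37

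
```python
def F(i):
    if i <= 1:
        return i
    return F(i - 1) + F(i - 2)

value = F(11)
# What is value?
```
Call trace (a repeated sub-call is expanded the first time; later identical calls just restate its return value):
F(i=11)
  F(i=10)
    F(i=9)
      F(i=8)
        F(i=7)
          F(i=6)
            F(i=5)
              F(i=4)
                F(i=3)
                  F(i=2)
                    F(i=1)
                    -> return 1
                    F(i=0)
                    -> return 0
                  -> return 1
                  F(i=1)
                  -> return 1
                -> return 2
                F(i=2) -> return 1  (same call as traced above)
              -> return 3
              F(i=3) -> return 2  (same call as traced above)
            -> return 5
            F(i=4) -> return 3  (same call as traced above)
          -> return 8
          F(i=5) -> return 5  (same call as traced above)
        -> return 13
        F(i=6) -> return 8  (same call as traced above)
      -> return 21
      F(i=7) -> return 13  (same call as traced above)
    -> return 34
    F(i=8) -> return 21  (same call as traced above)
  -> return 55
  F(i=9) -> return 34  (same call as traced above)
-> return 89

Final answer: 89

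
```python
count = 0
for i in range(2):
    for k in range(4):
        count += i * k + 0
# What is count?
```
Trace:
  count=0
  count=0, i=0, k=0
  count=0, i=0, k=1
  count=0, i=0, k=2
  count=0, i=0, k=3
  count=0, i=1, k=0
  count=1, i=1, k=1
  count=3, i=1, k=2
  count=6, i=1, k=3

Final answer: 6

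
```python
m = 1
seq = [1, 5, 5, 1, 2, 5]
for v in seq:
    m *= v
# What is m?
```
Trace:
  m=1
  m=1, v=1
  m=5, v=5
  m=25, v=5
  m=25, v=1
  m=50, v=2
  m=250, v=5

Final answer: 250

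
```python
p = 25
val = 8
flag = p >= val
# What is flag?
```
Trace:
  p=25
  p=25, val=8
  p=25, val=8, flag=True

Final answer: True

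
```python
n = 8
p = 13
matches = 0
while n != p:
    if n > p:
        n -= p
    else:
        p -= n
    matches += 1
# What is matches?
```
Trace:
  n=8
  n=8, p=13
  n=8, p=13, matches=0
  n=8, p=5, matches=1
  n=3, p=5, matches=2
  n=3, p=2, matches=3
  n=1, p=2, matches=4
  n=1, p=1, matches=5

Final answer: 5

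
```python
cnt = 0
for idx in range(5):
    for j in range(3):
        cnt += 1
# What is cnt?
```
Trace:
  cnt=0
  cnt=1, idx=0, j=0
  cnt=2, idx=0, j=1
  cnt=3, idx=0, j=2
  cnt=4, idx=1, j=0
  cnt=5, idx=1, j=1
  cnt=6, idx=1, j=2
  cnt=7, idx=2, j=0
  cnt=8, idx=2, j=1
  cnt=9, idx=2, j=2
  cnt=10, idx=3, j=0
  cnt=11, idx=3, j=1
  cnt=12, idx=3, j=2
  cnt=13, idx=4, j=0
  cnt=14, idx=4, j=1
  cnt=15, idx=4, j=2

Final answer: 15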